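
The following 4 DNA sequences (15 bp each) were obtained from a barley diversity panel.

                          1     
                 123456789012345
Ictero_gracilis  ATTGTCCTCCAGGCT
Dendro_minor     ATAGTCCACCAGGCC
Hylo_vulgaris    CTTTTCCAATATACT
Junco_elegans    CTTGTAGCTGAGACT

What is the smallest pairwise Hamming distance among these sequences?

3

Pairwise Hamming distances:
  Ictero_gracilis vs Dendro_minor: 3
  Ictero_gracilis vs Hylo_vulgaris: 7
  Ictero_gracilis vs Junco_elegans: 7
  Dendro_minor vs Hylo_vulgaris: 8
  Dendro_minor vs Junco_elegans: 9
  Hylo_vulgaris vs Junco_elegans: 7
The smallest is 3, between Ictero_gracilis and Dendro_minor.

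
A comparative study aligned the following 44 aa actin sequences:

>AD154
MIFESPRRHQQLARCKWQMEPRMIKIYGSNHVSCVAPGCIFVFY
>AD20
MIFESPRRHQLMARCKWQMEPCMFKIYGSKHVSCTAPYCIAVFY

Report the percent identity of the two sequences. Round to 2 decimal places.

81.82%

The sequences differ at positions 11 (Q/L), 12 (L/M), 22 (R/C), 24 (I/F), 30 (N/K), 35 (V/T), 38 (G/Y), 41 (F/A).
36 of the 44 sites match, so the percent identity is 36/44 × 100 = 81.82%.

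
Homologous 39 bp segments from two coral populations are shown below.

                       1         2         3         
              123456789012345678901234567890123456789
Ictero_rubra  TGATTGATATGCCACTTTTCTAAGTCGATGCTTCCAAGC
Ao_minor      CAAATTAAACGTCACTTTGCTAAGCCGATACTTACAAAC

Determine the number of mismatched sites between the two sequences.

Differing sites — 1:T/C; 2:G/A; 4:T/A; 6:G/T; 8:T/A; 10:T/C; 12:C/T; 19:T/G; 25:T/C; 30:G/A; 34:C/A; 38:G/A.
That gives 12 mismatches out of 39 aligned sites, so the Hamming distance is 12.

12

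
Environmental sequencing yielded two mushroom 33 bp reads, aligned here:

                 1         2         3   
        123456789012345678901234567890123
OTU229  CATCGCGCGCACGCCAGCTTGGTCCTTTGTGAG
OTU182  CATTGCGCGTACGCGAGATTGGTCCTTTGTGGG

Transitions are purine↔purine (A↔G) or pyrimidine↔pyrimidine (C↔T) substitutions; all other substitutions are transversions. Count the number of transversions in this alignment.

2

The sequences differ at positions 4 (C/T, transition), 10 (C/T, transition), 15 (C/G, transversion), 18 (C/A, transversion), 32 (A/G, transition).
Of the 5 differences, 3 transitions and 2 transversions, so the answer is 2.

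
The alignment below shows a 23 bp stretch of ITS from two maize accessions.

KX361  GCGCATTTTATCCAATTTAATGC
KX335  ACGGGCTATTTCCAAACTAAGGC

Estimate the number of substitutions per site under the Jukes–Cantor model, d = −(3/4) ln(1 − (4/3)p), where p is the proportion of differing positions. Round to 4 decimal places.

0.5532

The sequences differ at positions 1 (G/A), 4 (C/G), 5 (A/G), 6 (T/C), 8 (T/A), 10 (A/T), 16 (T/A), 17 (T/C), 21 (T/G).
p = 9/23 = 0.391304.
d = −0.75 · ln(1 − (4/3)·0.391304) = −0.75 · ln(0.478261) = −0.75 · (-0.737599) = 0.5532.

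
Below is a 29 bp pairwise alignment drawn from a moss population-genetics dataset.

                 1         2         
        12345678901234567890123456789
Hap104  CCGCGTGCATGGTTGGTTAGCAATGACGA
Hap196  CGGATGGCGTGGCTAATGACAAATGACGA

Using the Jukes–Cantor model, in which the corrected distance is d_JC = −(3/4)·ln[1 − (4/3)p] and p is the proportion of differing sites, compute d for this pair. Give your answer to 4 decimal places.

0.5285

The sequences differ at positions 2 (C/G), 4 (C/A), 5 (G/T), 6 (T/G), 9 (A/G), 13 (T/C), 15 (G/A), 16 (G/A), 18 (T/G), 20 (G/C), 21 (C/A).
p = 11/29 = 0.379310.
d = −0.75 · ln(1 − (4/3)·0.379310) = −0.75 · ln(0.494253) = −0.75 · (-0.704708) = 0.5285.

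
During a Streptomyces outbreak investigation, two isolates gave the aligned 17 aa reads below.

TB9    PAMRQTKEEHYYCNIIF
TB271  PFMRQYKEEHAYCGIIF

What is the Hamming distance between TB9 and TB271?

4

Mismatches occur at site 2 (A→F), site 6 (T→Y), site 11 (Y→A), site 14 (N→G).
That gives 4 mismatches out of 17 aligned sites, so the Hamming distance is 4.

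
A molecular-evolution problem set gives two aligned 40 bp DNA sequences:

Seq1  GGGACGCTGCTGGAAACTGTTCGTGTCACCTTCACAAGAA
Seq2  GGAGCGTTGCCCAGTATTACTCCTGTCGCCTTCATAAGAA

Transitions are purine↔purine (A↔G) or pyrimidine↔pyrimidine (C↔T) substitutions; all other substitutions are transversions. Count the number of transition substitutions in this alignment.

Mismatches occur at site 3 (G↔A, transition), site 4 (A↔G, transition), site 7 (C↔T, transition), site 11 (T↔C, transition), site 12 (G↔C, transversion), site 13 (G↔A, transition), site 14 (A↔G, transition), site 15 (A↔T, transversion), site 17 (C↔T, transition), site 19 (G↔A, transition), site 20 (T↔C, transition), site 23 (G↔C, transversion), site 28 (A↔G, transition), site 35 (C↔T, transition).
Of the 14 differences, 11 transitions and 3 transversions, so the answer is 11.

11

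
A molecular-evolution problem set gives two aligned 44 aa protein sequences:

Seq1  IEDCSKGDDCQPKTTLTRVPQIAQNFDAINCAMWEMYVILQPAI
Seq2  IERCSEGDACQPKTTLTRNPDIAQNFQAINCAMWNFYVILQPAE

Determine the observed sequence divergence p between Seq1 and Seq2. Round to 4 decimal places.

0.2045

Differing sites — 3:D/R; 6:K/E; 9:D/A; 19:V/N; 21:Q/D; 27:D/Q; 35:E/N; 36:M/F; 44:I/E.
There are 9 differences over 44 sites, so p = 9/44 = 0.2045.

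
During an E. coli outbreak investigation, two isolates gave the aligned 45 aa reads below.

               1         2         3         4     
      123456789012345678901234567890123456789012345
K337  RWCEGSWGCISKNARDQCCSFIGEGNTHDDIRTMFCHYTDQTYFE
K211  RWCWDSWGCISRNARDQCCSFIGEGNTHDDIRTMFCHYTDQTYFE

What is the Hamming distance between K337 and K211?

Differing sites — 4:E/W; 5:G/D; 12:K/R.
That gives 3 mismatches out of 45 aligned sites, so the Hamming distance is 3.

3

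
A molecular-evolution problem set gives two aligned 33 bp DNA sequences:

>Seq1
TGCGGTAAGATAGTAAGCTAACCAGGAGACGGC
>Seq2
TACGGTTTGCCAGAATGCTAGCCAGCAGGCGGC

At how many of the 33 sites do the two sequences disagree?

10

Differing sites — 2:G/A; 7:A/T; 8:A/T; 10:A/C; 11:T/C; 14:T/A; 16:A/T; 21:A/G; 26:G/C; 29:A/G.
That gives 10 mismatches out of 33 aligned sites, so the Hamming distance is 10.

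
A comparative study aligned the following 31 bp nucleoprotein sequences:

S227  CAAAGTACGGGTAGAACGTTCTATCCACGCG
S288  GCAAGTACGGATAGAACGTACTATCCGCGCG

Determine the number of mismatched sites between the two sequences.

Differing sites — 1:C/G; 2:A/C; 11:G/A; 20:T/A; 27:A/G.
That gives 5 mismatches out of 31 aligned sites, so the Hamming distance is 5.

5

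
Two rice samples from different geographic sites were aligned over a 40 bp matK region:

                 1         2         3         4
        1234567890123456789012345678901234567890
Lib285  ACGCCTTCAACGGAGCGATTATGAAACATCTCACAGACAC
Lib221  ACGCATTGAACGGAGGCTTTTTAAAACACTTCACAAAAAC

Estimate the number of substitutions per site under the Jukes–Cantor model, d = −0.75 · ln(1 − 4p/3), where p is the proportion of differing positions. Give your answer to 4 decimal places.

0.3426

Differing sites — 5:C/A; 8:C/G; 16:C/G; 17:G/C; 18:A/T; 21:A/T; 23:G/A; 29:T/C; 30:C/T; 36:G/A; 38:C/A.
p = 11/40 = 0.275000.
d = −0.75 · ln(1 − (4/3)·0.275000) = −0.75 · ln(0.633333) = −0.75 · (-0.456759) = 0.3426.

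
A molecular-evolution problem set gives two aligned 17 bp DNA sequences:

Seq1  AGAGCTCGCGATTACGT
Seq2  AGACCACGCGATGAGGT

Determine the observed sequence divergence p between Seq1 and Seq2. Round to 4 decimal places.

0.2353

Differing sites — 4:G/C; 6:T/A; 13:T/G; 15:C/G.
There are 4 differences over 17 sites, so p = 4/17 = 0.2353.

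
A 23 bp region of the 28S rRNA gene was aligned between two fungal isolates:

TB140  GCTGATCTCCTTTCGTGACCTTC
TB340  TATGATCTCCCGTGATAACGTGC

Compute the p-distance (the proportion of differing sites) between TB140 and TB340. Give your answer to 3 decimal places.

0.391

The sequences differ at positions 1 (G/T), 2 (C/A), 11 (T/C), 12 (T/G), 14 (C/G), 15 (G/A), 17 (G/A), 20 (C/G), 22 (T/G).
There are 9 differences over 23 sites, so p = 9/23 = 0.391.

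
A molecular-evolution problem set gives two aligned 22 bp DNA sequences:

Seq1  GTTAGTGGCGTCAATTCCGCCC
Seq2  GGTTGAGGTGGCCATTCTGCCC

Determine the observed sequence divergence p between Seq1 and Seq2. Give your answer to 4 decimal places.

Mismatches occur at site 2 (T→G), site 4 (A→T), site 6 (T→A), site 9 (C→T), site 11 (T→G), site 13 (A→C), site 18 (C→T).
There are 7 differences over 22 sites, so p = 7/22 = 0.3182.

0.3182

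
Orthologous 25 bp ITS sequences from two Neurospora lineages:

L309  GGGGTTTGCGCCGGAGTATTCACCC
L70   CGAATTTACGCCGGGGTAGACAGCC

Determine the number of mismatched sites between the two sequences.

Mismatches occur at site 1 (G/C), site 3 (G/A), site 4 (G/A), site 8 (G/A), site 15 (A/G), site 19 (T/G), site 20 (T/A), site 23 (C/G).
That gives 8 mismatches out of 25 aligned sites, so the Hamming distance is 8.

8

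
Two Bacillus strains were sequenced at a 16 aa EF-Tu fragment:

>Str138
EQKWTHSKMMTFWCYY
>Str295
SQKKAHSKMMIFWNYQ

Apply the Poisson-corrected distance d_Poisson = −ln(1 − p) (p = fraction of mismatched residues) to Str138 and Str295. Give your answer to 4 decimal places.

Differing sites — 1:E/S; 4:W/K; 5:T/A; 11:T/I; 14:C/N; 16:Y/Q.
p = 6/16 = 0.375000.
d = −ln(1 − 0.375000) = −ln(0.625000) = 0.4700.

0.4700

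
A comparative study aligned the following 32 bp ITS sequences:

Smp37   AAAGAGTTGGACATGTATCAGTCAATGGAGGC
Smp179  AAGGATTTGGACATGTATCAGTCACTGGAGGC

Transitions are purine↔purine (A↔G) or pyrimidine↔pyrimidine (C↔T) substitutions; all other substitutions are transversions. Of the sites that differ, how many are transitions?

1

Mismatches occur at site 3 (A→G, transition), site 6 (G→T, transversion), site 25 (A→C, transversion).
Of the 3 differences, 1 transition and 2 transversions, so the answer is 1.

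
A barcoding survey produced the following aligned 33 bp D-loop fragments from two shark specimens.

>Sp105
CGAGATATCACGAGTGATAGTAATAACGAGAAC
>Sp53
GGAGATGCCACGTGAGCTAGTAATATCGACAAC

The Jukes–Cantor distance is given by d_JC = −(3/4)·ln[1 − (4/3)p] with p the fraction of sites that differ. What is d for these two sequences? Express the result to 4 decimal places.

0.2928

The sequences differ at positions 1 (C/G), 7 (A/G), 8 (T/C), 13 (A/T), 15 (T/A), 17 (A/C), 26 (A/T), 30 (G/C).
p = 8/33 = 0.242424.
d = −0.75 · ln(1 − (4/3)·0.242424) = −0.75 · ln(0.676768) = −0.75 · (-0.390427) = 0.2928.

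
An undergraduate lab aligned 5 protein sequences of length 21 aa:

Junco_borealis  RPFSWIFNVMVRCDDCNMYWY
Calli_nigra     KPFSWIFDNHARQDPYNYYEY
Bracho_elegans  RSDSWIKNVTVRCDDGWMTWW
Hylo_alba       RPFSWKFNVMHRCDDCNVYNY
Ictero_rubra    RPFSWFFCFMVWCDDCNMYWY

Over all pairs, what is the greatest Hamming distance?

Pairwise Hamming distances:
  Junco_borealis vs Calli_nigra: 10
  Junco_borealis vs Bracho_elegans: 8
  Junco_borealis vs Hylo_alba: 4
  Junco_borealis vs Ictero_rubra: 4
  Calli_nigra vs Bracho_elegans: 16
  Calli_nigra vs Hylo_alba: 11
  Calli_nigra vs Ictero_rubra: 12
  Bracho_elegans vs Hylo_alba: 12
  Bracho_elegans vs Ictero_rubra: 12
  Hylo_alba vs Ictero_rubra: 7
The largest is 16, between Calli_nigra and Bracho_elegans.

16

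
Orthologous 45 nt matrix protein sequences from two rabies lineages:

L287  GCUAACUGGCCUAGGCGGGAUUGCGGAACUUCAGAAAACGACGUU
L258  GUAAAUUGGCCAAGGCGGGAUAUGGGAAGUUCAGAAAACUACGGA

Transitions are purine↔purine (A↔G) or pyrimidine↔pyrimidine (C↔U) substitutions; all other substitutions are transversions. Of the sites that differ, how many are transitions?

2

Differing sites — 2:C/U (Ti); 3:U/A (Tv); 6:C/U (Ti); 12:U/A (Tv); 22:U/A (Tv); 23:G/U (Tv); 24:C/G (Tv); 29:C/G (Tv); 40:G/U (Tv); 44:U/G (Tv); 45:U/A (Tv).
Of the 11 differences, 2 transitions and 9 transversions, so the answer is 2.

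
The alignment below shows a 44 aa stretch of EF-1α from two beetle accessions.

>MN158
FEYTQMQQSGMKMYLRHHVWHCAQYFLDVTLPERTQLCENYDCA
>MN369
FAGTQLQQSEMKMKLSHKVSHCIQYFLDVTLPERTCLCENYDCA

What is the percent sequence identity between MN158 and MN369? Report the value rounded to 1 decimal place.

Mismatches occur at site 2 (E↔A), site 3 (Y↔G), site 6 (M↔L), site 10 (G↔E), site 14 (Y↔K), site 16 (R↔S), site 18 (H↔K), site 20 (W↔S), site 23 (A↔I), site 36 (Q↔C).
34 of the 44 sites match, so the percent identity is 34/44 × 100 = 77.3%.

77.3%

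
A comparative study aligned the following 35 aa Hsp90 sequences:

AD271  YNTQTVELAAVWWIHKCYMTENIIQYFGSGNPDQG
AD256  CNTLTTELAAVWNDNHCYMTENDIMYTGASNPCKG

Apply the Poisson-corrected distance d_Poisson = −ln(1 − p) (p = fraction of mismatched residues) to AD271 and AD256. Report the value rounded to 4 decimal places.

0.5108

The sequences differ at positions 1 (Y/C), 4 (Q/L), 6 (V/T), 13 (W/N), 14 (I/D), 15 (H/N), 16 (K/H), 23 (I/D), 25 (Q/M), 27 (F/T), 29 (S/A), 30 (G/S), 33 (D/C), 34 (Q/K).
p = 14/35 = 0.400000.
d = −ln(1 − 0.400000) = −ln(0.600000) = 0.5108.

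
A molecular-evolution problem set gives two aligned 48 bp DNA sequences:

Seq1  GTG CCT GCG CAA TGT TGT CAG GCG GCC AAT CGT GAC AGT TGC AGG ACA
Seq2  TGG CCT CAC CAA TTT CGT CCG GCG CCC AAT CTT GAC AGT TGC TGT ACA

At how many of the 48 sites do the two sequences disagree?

12

Differing sites — 1:G/T; 2:T/G; 7:G/C; 8:C/A; 9:G/C; 14:G/T; 16:T/C; 20:A/C; 25:G/C; 32:G/T; 43:A/T; 45:G/T.
That gives 12 mismatches out of 48 aligned sites, so the Hamming distance is 12.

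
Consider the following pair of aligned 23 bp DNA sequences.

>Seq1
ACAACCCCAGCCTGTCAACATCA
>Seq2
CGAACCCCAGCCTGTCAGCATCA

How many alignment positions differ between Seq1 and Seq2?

Differing sites — 1:A/C; 2:C/G; 18:A/G.
That gives 3 mismatches out of 23 aligned sites, so the Hamming distance is 3.

3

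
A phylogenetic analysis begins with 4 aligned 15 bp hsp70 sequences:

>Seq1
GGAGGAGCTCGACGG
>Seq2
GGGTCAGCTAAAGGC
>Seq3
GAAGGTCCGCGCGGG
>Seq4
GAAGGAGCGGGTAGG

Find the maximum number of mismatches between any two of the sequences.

11

Pairwise Hamming distances:
  Seq1 vs Seq2: 7
  Seq1 vs Seq3: 6
  Seq1 vs Seq4: 5
  Seq2 vs Seq3: 11
  Seq2 vs Seq4: 10
  Seq3 vs Seq4: 5
The largest is 11, between Seq2 and Seq3.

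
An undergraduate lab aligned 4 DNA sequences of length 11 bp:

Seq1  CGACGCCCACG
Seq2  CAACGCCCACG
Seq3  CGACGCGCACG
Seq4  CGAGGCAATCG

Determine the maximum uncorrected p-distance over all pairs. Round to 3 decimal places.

Pairwise Hamming distances:
  Seq1 vs Seq2: 1
  Seq1 vs Seq3: 1
  Seq1 vs Seq4: 4
  Seq2 vs Seq3: 2
  Seq2 vs Seq4: 5
  Seq3 vs Seq4: 4
The largest is 5 mismatches, between Seq2 and Seq4; p = 5/11 = 0.455.

0.455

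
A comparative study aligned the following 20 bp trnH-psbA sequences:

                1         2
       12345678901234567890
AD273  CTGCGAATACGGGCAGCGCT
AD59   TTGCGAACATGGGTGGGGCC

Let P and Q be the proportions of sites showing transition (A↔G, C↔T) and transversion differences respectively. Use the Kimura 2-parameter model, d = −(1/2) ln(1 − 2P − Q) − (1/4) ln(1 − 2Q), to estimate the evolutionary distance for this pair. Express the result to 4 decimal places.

Mismatches occur at site 1 (C→T, transition), site 8 (T→C, transition), site 10 (C→T, transition), site 14 (C→T, transition), site 15 (A→G, transition), site 17 (C→G, transversion), site 20 (T→C, transition).
Of the 7 differences, 6 transitions and 1 transversion over 20 sites: P = 6/20 = 0.300000, Q = 1/20 = 0.050000.
d = −0.5·ln(0.350000) − 0.25·ln(0.900000) = −0.5·(-1.049822) − 0.25·(-0.105361) = 0.5513.

0.5513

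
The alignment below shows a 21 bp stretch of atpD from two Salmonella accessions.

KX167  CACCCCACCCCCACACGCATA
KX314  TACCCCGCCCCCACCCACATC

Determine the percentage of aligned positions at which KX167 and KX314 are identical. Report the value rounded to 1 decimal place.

76.2%

Mismatches occur at site 1 (C↔T), site 7 (A↔G), site 15 (A↔C), site 17 (G↔A), site 21 (A↔C).
16 of the 21 sites match, so the percent identity is 16/21 × 100 = 76.2%.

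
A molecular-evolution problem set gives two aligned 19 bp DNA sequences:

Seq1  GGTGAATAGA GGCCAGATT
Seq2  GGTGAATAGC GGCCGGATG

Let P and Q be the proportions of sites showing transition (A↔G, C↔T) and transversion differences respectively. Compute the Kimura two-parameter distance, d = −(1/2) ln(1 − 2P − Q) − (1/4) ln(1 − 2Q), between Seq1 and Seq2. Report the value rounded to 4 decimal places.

The sequences differ at positions 10 (A/C, transversion), 15 (A/G, transition), 19 (T/G, transversion).
Of the 3 differences, 1 transition and 2 transversions over 19 sites: P = 1/19 = 0.052632, Q = 2/19 = 0.105263.
d = −0.5·ln(0.789473) − 0.25·ln(0.789474) = −0.5·(-0.236390) − 0.25·(-0.236388) = 0.1773.

0.1773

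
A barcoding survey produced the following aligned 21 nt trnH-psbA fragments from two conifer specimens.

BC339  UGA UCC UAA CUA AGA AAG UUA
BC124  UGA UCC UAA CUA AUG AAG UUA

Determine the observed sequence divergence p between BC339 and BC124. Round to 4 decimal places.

0.0952

Mismatches occur at site 14 (G↔U), site 15 (A↔G).
There are 2 differences over 21 sites, so p = 2/21 = 0.0952.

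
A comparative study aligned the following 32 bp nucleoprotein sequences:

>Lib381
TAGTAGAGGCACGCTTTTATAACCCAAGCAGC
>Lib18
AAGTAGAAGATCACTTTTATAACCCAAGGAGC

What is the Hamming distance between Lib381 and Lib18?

6

Mismatches occur at site 1 (T↔A), site 8 (G↔A), site 10 (C↔A), site 11 (A↔T), site 13 (G↔A), site 29 (C↔G).
That gives 6 mismatches out of 32 aligned sites, so the Hamming distance is 6.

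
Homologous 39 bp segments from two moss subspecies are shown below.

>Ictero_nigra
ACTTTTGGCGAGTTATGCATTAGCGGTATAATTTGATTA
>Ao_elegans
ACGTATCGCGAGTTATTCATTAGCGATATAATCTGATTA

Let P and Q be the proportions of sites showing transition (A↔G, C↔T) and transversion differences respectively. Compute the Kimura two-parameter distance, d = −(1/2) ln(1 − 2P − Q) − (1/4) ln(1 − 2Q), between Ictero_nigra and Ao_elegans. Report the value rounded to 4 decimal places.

0.1722

Mismatches occur at site 3 (T/G, transversion), site 5 (T/A, transversion), site 7 (G/C, transversion), site 17 (G/T, transversion), site 26 (G/A, transition), site 33 (T/C, transition).
Of the 6 differences, 2 transitions and 4 transversions over 39 sites: P = 2/39 = 0.051282, Q = 4/39 = 0.102564.
d = −0.5·ln(0.794872) − 0.25·ln(0.794872) = −0.5·(-0.229574) − 0.25·(-0.229574) = 0.1722.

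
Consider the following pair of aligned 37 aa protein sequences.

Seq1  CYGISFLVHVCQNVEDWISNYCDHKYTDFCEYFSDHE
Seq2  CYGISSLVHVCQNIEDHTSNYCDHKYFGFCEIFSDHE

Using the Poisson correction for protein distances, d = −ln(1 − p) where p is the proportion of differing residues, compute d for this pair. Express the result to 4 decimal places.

0.2097

Mismatches occur at site 6 (F→S), site 14 (V→I), site 17 (W→H), site 18 (I→T), site 27 (T→F), site 28 (D→G), site 32 (Y→I).
p = 7/37 = 0.189189.
d = −ln(1 − 0.189189) = −ln(0.810811) = 0.2097.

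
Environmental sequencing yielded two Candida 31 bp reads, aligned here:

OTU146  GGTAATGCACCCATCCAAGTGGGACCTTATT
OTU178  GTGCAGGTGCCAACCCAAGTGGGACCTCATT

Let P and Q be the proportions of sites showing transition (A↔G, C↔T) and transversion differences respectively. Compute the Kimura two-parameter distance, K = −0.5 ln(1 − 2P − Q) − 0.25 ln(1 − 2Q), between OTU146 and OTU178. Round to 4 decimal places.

0.3692

Mismatches occur at site 2 (G↔T, transversion), site 3 (T↔G, transversion), site 4 (A↔C, transversion), site 6 (T↔G, transversion), site 8 (C↔T, transition), site 9 (A↔G, transition), site 12 (C↔A, transversion), site 14 (T↔C, transition), site 28 (T↔C, transition).
Of the 9 differences, 4 transitions and 5 transversions over 31 sites: P = 4/31 = 0.129032, Q = 5/31 = 0.161290.
d = −0.5·ln(0.580646) − 0.25·ln(0.677420) = −0.5·(-0.543614) − 0.25·(-0.389464) = 0.3692.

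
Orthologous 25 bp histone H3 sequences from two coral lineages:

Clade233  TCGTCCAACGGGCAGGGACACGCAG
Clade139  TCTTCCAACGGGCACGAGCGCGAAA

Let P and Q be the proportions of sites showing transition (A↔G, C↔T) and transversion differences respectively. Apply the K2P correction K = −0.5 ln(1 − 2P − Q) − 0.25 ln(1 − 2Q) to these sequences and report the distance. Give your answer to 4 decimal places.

Differing sites — 3:G/T (Tv); 15:G/C (Tv); 17:G/A (Ti); 18:A/G (Ti); 20:A/G (Ti); 23:C/A (Tv); 25:G/A (Ti).
Of the 7 differences, 4 transitions and 3 transversions over 25 sites: P = 4/25 = 0.160000, Q = 3/25 = 0.120000.
d = −0.5·ln(0.560000) − 0.25·ln(0.760000) = −0.5·(-0.579818) − 0.25·(-0.274437) = 0.3585.

0.3585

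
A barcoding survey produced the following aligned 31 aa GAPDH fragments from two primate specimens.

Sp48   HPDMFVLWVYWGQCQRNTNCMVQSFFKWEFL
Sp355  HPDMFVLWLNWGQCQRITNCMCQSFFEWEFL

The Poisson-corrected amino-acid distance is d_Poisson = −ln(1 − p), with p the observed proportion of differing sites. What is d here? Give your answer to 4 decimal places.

The sequences differ at positions 9 (V/L), 10 (Y/N), 17 (N/I), 22 (V/C), 27 (K/E).
p = 5/31 = 0.161290.
d = −ln(1 − 0.161290) = −ln(0.838710) = 0.1759.

0.1759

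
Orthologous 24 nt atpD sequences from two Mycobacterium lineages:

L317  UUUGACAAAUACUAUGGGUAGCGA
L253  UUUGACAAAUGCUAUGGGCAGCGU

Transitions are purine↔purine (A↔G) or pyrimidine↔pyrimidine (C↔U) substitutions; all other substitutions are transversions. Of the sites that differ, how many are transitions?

Mismatches occur at site 11 (A/G, transition), site 19 (U/C, transition), site 24 (A/U, transversion).
Of the 3 differences, 2 transitions and 1 transversion, so the answer is 2.

2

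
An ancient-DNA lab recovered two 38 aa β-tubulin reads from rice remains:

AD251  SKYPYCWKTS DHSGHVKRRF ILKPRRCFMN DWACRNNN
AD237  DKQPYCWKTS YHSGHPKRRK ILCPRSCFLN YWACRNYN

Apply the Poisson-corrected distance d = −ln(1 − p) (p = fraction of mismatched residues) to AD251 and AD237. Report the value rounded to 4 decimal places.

Differing sites — 1:S/D; 3:Y/Q; 11:D/Y; 16:V/P; 20:F/K; 23:K/C; 26:R/S; 29:M/L; 31:D/Y; 37:N/Y.
p = 10/38 = 0.263158.
d = −ln(1 − 0.263158) = −ln(0.736842) = 0.3054.

0.3054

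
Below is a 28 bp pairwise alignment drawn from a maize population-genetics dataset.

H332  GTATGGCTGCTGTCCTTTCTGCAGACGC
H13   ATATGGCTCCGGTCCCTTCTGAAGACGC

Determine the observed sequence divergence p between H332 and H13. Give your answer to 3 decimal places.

Mismatches occur at site 1 (G→A), site 9 (G→C), site 11 (T→G), site 16 (T→C), site 22 (C→A).
There are 5 differences over 28 sites, so p = 5/28 = 0.179.

0.179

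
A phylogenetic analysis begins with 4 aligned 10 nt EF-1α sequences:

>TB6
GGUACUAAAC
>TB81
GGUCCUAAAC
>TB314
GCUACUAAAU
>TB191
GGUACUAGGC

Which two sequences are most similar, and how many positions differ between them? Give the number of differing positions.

1

Pairwise Hamming distances:
  TB6 vs TB81: 1
  TB6 vs TB314: 2
  TB6 vs TB191: 2
  TB81 vs TB314: 3
  TB81 vs TB191: 3
  TB314 vs TB191: 4
The smallest is 1, between TB6 and TB81.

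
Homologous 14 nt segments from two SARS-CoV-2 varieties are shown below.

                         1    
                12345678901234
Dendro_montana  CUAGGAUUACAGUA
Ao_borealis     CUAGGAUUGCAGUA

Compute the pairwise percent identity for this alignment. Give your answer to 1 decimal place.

92.9%

A single mismatch occurs at site 9 (A/G).
13 of the 14 sites match, so the percent identity is 13/14 × 100 = 92.9%.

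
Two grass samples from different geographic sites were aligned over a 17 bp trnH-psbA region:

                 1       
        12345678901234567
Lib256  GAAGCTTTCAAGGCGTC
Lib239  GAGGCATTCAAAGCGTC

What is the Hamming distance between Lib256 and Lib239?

Mismatches occur at site 3 (A→G), site 6 (T→A), site 12 (G→A).
That gives 3 mismatches out of 17 aligned sites, so the Hamming distance is 3.

3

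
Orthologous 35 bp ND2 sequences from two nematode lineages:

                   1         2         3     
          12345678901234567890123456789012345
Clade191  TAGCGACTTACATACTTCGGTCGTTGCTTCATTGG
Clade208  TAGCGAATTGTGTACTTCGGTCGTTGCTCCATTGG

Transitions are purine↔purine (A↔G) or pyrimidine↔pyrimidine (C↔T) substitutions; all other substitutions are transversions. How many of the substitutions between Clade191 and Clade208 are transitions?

Mismatches occur at site 7 (C→A, transversion), site 10 (A→G, transition), site 11 (C→T, transition), site 12 (A→G, transition), site 29 (T→C, transition).
Of the 5 differences, 4 transitions and 1 transversion, so the answer is 4.

4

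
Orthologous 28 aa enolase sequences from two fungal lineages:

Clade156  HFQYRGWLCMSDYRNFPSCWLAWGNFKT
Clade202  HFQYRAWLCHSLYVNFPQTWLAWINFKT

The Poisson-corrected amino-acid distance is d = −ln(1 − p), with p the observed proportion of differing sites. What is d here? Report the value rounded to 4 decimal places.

0.2877

Mismatches occur at site 6 (G→A), site 10 (M→H), site 12 (D→L), site 14 (R→V), site 18 (S→Q), site 19 (C→T), site 24 (G→I).
p = 7/28 = 0.250000.
d = −ln(1 − 0.250000) = −ln(0.750000) = 0.2877.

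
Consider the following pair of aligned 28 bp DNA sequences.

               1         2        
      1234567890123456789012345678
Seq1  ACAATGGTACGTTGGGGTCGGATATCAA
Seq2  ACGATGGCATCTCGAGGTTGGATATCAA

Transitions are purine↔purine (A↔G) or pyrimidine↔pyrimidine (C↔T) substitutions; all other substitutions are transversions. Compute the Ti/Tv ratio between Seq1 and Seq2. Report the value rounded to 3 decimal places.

Mismatches occur at site 3 (A→G, transition), site 8 (T→C, transition), site 10 (C→T, transition), site 11 (G→C, transversion), site 13 (T→C, transition), site 15 (G→A, transition), site 19 (C→T, transition).
Of the 7 differences, 6 transitions and 1 transversion, so Ti/Tv = 6/1 = 6.000.

6.000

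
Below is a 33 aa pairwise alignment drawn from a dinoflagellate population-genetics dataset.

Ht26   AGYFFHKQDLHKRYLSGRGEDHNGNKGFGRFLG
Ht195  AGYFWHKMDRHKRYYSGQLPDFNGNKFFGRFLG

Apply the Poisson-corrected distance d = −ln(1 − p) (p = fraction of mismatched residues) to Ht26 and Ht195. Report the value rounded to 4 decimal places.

0.3185

The sequences differ at positions 5 (F/W), 8 (Q/M), 10 (L/R), 15 (L/Y), 18 (R/Q), 19 (G/L), 20 (E/P), 22 (H/F), 27 (G/F).
p = 9/33 = 0.272727.
d = −ln(1 − 0.272727) = −ln(0.727273) = 0.3185.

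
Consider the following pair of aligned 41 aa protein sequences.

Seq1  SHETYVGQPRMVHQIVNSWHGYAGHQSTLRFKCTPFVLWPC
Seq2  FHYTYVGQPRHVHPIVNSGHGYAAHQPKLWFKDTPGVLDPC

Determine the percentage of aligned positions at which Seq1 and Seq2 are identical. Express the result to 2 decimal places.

Mismatches occur at site 1 (S↔F), site 3 (E↔Y), site 11 (M↔H), site 14 (Q↔P), site 19 (W↔G), site 24 (G↔A), site 27 (S↔P), site 28 (T↔K), site 30 (R↔W), site 33 (C↔D), site 36 (F↔G), site 39 (W↔D).
29 of the 41 sites match, so the percent identity is 29/41 × 100 = 70.73%.

70.73%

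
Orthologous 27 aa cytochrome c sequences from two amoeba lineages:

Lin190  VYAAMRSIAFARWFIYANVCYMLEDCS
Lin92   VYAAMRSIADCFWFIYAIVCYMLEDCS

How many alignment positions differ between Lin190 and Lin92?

4

The sequences differ at positions 10 (F/D), 11 (A/C), 12 (R/F), 18 (N/I).
That gives 4 mismatches out of 27 aligned sites, so the Hamming distance is 4.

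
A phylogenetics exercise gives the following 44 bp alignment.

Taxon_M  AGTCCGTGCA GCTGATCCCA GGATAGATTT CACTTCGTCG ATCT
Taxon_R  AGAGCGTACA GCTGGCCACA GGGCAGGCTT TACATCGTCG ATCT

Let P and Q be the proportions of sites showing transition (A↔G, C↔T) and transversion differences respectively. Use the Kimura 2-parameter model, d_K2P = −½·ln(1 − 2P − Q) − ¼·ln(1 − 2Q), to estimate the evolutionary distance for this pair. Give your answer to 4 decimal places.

0.3532

The sequences differ at positions 3 (T/A, transversion), 4 (C/G, transversion), 8 (G/A, transition), 15 (A/G, transition), 16 (T/C, transition), 18 (C/A, transversion), 23 (A/G, transition), 24 (T/C, transition), 27 (A/G, transition), 28 (T/C, transition), 31 (C/T, transition), 34 (T/A, transversion).
Of the 12 differences, 8 transitions and 4 transversions over 44 sites: P = 8/44 = 0.181818, Q = 4/44 = 0.090909.
d = −0.5·ln(0.545455) − 0.25·ln(0.818182) = −0.5·(-0.606135) − 0.25·(-0.200670) = 0.3532.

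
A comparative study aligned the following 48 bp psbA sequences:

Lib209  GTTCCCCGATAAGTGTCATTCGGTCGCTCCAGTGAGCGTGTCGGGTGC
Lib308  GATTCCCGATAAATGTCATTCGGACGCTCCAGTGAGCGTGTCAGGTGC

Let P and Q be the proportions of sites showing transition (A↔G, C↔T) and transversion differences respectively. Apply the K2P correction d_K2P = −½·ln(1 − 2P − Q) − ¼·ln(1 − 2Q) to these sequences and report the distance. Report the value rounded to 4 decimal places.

The sequences differ at positions 2 (T/A, transversion), 4 (C/T, transition), 13 (G/A, transition), 24 (T/A, transversion), 43 (G/A, transition).
Of the 5 differences, 3 transitions and 2 transversions over 48 sites: P = 3/48 = 0.062500, Q = 2/48 = 0.041667.
d = −0.5·ln(0.833333) − 0.25·ln(0.916666) = −0.5·(-0.182322) − 0.25·(-0.087012) = 0.1129.

0.1129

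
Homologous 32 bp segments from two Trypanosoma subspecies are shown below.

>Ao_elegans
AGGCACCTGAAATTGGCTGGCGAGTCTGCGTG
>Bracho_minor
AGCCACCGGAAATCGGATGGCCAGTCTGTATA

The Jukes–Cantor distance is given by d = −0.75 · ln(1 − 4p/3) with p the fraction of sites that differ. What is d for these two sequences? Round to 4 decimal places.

0.3041

Mismatches occur at site 3 (G/C), site 8 (T/G), site 14 (T/C), site 17 (C/A), site 22 (G/C), site 29 (C/T), site 30 (G/A), site 32 (G/A).
p = 8/32 = 0.250000.
d = −0.75 · ln(1 − (4/3)·0.250000) = −0.75 · ln(0.666667) = −0.75 · (-0.405465) = 0.3041.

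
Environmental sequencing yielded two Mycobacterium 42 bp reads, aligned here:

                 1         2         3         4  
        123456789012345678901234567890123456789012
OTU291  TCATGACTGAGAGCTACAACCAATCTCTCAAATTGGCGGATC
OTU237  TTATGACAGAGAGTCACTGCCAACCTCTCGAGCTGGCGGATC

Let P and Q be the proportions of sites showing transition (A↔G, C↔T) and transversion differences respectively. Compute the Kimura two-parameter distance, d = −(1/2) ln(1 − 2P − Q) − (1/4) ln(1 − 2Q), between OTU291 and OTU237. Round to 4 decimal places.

Differing sites — 2:C/T (Ti); 8:T/A (Tv); 14:C/T (Ti); 15:T/C (Ti); 18:A/T (Tv); 19:A/G (Ti); 24:T/C (Ti); 30:A/G (Ti); 32:A/G (Ti); 33:T/C (Ti).
Of the 10 differences, 8 transitions and 2 transversions over 42 sites: P = 8/42 = 0.190476, Q = 2/42 = 0.047619.
d = −0.5·ln(0.571429) − 0.25·ln(0.904762) = −0.5·(-0.559615) − 0.25·(-0.100083) = 0.3048.

0.3048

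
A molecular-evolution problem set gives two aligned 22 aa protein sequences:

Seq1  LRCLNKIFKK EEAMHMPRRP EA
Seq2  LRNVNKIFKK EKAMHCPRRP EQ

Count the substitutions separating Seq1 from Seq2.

Mismatches occur at site 3 (C/N), site 4 (L/V), site 12 (E/K), site 16 (M/C), site 22 (A/Q).
That gives 5 mismatches out of 22 aligned sites, so the Hamming distance is 5.

5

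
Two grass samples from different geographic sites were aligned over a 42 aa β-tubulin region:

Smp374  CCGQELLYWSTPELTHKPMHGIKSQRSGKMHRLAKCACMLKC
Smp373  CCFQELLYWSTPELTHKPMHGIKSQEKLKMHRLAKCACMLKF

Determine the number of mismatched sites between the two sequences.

The sequences differ at positions 3 (G/F), 26 (R/E), 27 (S/K), 28 (G/L), 42 (C/F).
That gives 5 mismatches out of 42 aligned sites, so the Hamming distance is 5.

5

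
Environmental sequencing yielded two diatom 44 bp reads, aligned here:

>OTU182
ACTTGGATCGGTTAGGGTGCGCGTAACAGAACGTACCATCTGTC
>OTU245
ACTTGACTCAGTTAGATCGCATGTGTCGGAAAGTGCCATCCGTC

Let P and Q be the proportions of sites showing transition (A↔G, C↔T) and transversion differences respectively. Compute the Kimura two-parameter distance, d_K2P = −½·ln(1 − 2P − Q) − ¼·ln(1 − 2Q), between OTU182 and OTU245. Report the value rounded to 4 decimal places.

0.4444

Mismatches occur at site 6 (G↔A, transition), site 7 (A↔C, transversion), site 10 (G↔A, transition), site 16 (G↔A, transition), site 17 (G↔T, transversion), site 18 (T↔C, transition), site 21 (G↔A, transition), site 22 (C↔T, transition), site 25 (A↔G, transition), site 26 (A↔T, transversion), site 28 (A↔G, transition), site 32 (C↔A, transversion), site 35 (A↔G, transition), site 41 (T↔C, transition).
Of the 14 differences, 10 transitions and 4 transversions over 44 sites: P = 10/44 = 0.227273, Q = 4/44 = 0.090909.
d = −0.5·ln(0.454545) − 0.25·ln(0.818182) = −0.5·(-0.788458) − 0.25·(-0.200670) = 0.4444.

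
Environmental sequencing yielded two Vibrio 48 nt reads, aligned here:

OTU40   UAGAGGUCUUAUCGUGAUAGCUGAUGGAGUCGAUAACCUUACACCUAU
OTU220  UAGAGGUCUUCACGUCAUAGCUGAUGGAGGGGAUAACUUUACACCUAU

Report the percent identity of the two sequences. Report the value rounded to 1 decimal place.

87.5%

Differing sites — 11:A/C; 12:U/A; 16:G/C; 30:U/G; 31:C/G; 38:C/U.
42 of the 48 sites match, so the percent identity is 42/48 × 100 = 87.5%.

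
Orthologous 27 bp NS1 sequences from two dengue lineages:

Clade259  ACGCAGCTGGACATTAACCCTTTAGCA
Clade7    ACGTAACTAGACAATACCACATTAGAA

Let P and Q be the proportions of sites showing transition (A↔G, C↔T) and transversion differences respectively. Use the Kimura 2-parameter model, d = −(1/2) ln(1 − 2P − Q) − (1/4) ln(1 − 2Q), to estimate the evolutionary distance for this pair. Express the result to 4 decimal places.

0.3773

Mismatches occur at site 4 (C↔T, transition), site 6 (G↔A, transition), site 9 (G↔A, transition), site 14 (T↔A, transversion), site 17 (A↔C, transversion), site 19 (C↔A, transversion), site 21 (T↔A, transversion), site 26 (C↔A, transversion).
Of the 8 differences, 3 transitions and 5 transversions over 27 sites: P = 3/27 = 0.111111, Q = 5/27 = 0.185185.
d = −0.5·ln(0.592593) − 0.25·ln(0.629630) = −0.5·(-0.523247) − 0.25·(-0.462623) = 0.3773.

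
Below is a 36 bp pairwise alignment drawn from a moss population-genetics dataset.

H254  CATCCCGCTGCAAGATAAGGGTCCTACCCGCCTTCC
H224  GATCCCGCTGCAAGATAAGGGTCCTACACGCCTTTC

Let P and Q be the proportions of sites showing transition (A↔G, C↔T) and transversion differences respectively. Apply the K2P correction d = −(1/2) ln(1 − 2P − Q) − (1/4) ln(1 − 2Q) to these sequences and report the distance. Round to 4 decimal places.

0.0883

Differing sites — 1:C/G (Tv); 28:C/A (Tv); 35:C/T (Ti).
Of the 3 differences, 1 transition and 2 transversions over 36 sites: P = 1/36 = 0.027778, Q = 2/36 = 0.055556.
d = −0.5·ln(0.888888) − 0.25·ln(0.888888) = −0.5·(-0.117784) − 0.25·(-0.117784) = 0.0883.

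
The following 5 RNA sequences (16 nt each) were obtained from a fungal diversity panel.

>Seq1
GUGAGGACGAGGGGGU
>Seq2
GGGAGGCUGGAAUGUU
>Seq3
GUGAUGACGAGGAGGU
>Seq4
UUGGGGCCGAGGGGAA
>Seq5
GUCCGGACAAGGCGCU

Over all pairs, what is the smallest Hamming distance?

2

Pairwise Hamming distances:
  Seq1 vs Seq2: 8
  Seq1 vs Seq3: 2
  Seq1 vs Seq4: 5
  Seq1 vs Seq5: 5
  Seq2 vs Seq3: 9
  Seq2 vs Seq4: 10
  Seq2 vs Seq5: 11
  Seq3 vs Seq4: 7
  Seq3 vs Seq5: 6
  Seq4 vs Seq5: 8
The smallest is 2, between Seq1 and Seq3.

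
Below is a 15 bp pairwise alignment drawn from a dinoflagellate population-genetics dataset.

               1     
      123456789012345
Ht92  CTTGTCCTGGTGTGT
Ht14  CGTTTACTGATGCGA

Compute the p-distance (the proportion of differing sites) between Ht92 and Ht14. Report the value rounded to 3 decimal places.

Differing sites — 2:T/G; 4:G/T; 6:C/A; 10:G/A; 13:T/C; 15:T/A.
There are 6 differences over 15 sites, so p = 6/15 = 0.400.

0.400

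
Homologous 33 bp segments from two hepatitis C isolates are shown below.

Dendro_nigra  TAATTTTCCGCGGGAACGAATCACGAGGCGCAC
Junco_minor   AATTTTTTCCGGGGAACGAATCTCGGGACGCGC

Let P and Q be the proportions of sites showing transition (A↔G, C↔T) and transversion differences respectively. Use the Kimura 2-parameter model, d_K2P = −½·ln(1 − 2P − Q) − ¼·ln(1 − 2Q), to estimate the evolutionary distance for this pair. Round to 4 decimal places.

Mismatches occur at site 1 (T↔A, transversion), site 3 (A↔T, transversion), site 8 (C↔T, transition), site 10 (G↔C, transversion), site 11 (C↔G, transversion), site 23 (A↔T, transversion), site 26 (A↔G, transition), site 28 (G↔A, transition), site 32 (A↔G, transition).
Of the 9 differences, 4 transitions and 5 transversions over 33 sites: P = 4/33 = 0.121212, Q = 5/33 = 0.151515.
d = −0.5·ln(0.606061) − 0.25·ln(0.696970) = −0.5·(-0.500775) − 0.25·(-0.361013) = 0.3406.

0.3406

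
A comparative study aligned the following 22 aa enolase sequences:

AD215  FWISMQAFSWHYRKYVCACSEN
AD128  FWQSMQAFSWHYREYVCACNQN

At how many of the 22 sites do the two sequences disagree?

Differing sites — 3:I/Q; 14:K/E; 20:S/N; 21:E/Q.
That gives 4 mismatches out of 22 aligned sites, so the Hamming distance is 4.

4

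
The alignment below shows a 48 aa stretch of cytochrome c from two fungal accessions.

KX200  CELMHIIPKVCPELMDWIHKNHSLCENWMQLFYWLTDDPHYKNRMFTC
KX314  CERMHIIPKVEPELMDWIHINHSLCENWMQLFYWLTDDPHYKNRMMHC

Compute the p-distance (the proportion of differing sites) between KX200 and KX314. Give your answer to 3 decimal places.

Differing sites — 3:L/R; 11:C/E; 20:K/I; 46:F/M; 47:T/H.
There are 5 differences over 48 sites, so p = 5/48 = 0.104.

0.104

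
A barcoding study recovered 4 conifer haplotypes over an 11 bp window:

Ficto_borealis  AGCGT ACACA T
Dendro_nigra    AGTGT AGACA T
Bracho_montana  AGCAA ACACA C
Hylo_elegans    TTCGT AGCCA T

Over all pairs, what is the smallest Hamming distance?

Pairwise Hamming distances:
  Ficto_borealis vs Dendro_nigra: 2
  Ficto_borealis vs Bracho_montana: 3
  Ficto_borealis vs Hylo_elegans: 4
  Dendro_nigra vs Bracho_montana: 5
  Dendro_nigra vs Hylo_elegans: 4
  Bracho_montana vs Hylo_elegans: 7
The smallest is 2, between Ficto_borealis and Dendro_nigra.

2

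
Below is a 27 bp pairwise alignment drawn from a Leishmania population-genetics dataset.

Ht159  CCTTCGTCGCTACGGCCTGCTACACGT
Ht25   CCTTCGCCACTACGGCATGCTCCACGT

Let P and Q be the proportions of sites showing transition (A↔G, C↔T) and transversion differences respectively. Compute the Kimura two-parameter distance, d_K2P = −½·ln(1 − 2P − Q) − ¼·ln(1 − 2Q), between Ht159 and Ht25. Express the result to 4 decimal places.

0.1657

Mismatches occur at site 7 (T/C, transition), site 9 (G/A, transition), site 17 (C/A, transversion), site 22 (A/C, transversion).
Of the 4 differences, 2 transitions and 2 transversions over 27 sites: P = 2/27 = 0.074074, Q = 2/27 = 0.074074.
d = −0.5·ln(0.777778) − 0.25·ln(0.851852) = −0.5·(-0.251314) − 0.25·(-0.160342) = 0.1657.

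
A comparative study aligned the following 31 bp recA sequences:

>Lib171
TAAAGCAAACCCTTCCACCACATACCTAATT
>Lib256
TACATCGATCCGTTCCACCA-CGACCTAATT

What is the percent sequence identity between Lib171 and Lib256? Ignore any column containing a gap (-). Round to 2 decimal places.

Excluding the 1 gap column leaves 30 comparable sites.
The sequences differ at positions 3 (A/C), 5 (G/T), 7 (A/G), 9 (A/T), 12 (C/G), 22 (A/C), 23 (T/G).
23 of the 30 comparable sites match, so the percent identity is 23/30 × 100 = 76.67%.

76.67%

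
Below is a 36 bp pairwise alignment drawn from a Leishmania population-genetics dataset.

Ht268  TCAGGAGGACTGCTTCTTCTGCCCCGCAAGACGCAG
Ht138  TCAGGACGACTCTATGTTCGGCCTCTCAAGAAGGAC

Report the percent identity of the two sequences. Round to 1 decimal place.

69.4%

Mismatches occur at site 7 (G/C), site 12 (G/C), site 13 (C/T), site 14 (T/A), site 16 (C/G), site 20 (T/G), site 24 (C/T), site 26 (G/T), site 32 (C/A), site 34 (C/G), site 36 (G/C).
25 of the 36 sites match, so the percent identity is 25/36 × 100 = 69.4%.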